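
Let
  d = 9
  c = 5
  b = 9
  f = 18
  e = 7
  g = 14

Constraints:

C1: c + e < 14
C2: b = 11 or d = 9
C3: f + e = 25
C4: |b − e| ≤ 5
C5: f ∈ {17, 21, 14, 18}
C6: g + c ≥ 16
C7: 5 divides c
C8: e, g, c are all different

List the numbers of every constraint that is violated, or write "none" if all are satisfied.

C1: c + e = 5 + 7 = 12; 12 < 14 — OK.
C2: b = 9 ≠ 11, but d = 9 = 9 (second disjunct) — OK.
C3: f + e = 18 + 7 = 25 — OK.
C4: |9 − 7| = 2; 2 ≤ 5 — OK.
C5: f = 18 is in {17, 21, 14, 18} — OK.
C6: g + c = 14 + 5 = 19; 19 ≥ 16 — OK.
C7: 5 / 5 = 1, so 5 divides 5 — OK.
C8: values 7, 14, 5 are pairwise distinct — OK.

Yes — all constraints hold.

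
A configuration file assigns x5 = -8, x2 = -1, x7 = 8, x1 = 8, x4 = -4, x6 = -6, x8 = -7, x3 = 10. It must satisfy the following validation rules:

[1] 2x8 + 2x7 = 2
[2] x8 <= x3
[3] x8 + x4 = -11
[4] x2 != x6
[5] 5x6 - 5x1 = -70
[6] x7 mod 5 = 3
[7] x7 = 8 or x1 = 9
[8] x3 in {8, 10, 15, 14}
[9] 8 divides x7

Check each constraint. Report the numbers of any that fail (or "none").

No violations.

[1] 2x8 + 2x7 = 2(-7) + 2(8) = 2 — OK.
[2] x8 = -7, x3 = 10; -7 ≤ 10 — OK.
[3] x8 + x4 = -7 + (-4) = -11 — OK.
[4] x2 = -1, x6 = -6; distinct — OK.
[5] 5x6 - 5x1 = 5(-6) - 5(8) = -70 — OK.
[6] 8 mod 5 = 3 — OK.
[7] x7 = 8 = 8 (first disjunct) — OK.
[8] x3 = 10 is in {8, 10, 15, 14} — OK.
[9] 8 / 8 = 1, so 8 divides 8 — OK.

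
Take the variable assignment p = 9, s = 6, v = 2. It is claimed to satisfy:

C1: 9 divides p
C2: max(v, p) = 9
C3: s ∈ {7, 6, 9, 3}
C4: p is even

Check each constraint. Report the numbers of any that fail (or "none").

Constraint 4 is violated.

C1: 9 / 9 = 1, so 9 divides 9  yes
C2: max(2, 9) = 9  yes
C3: s = 6 is in {7, 6, 9, 3}  yes
C4: p = 9 is odd  no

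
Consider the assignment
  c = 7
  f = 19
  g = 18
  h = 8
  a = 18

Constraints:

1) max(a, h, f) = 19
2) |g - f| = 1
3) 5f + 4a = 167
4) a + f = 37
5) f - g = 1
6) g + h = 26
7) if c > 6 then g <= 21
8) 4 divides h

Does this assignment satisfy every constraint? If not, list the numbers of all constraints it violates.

Yes — all constraints hold.

1) max(18, 8, 19) = 19 — satisfied.
2) |18 - 19| = 1 — satisfied.
3) 5f + 4a = 5(19) + 4(18) = 167 — satisfied.
4) a + f = 18 + 19 = 37 — satisfied.
5) f - g = 19 - 18 = 1 — satisfied.
6) g + h = 18 + 8 = 26 — satisfied.
7) c = 7 > 6, so we need g ≤ 21; g = 18 ≤ 21 — satisfied.
8) 8 / 4 = 2, so 4 divides 8 — satisfied.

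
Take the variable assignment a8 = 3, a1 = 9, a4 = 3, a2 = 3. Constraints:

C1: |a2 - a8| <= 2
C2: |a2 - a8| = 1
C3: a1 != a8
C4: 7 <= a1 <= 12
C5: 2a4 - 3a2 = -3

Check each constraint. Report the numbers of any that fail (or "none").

Constraint 2 does not hold.

C1: |3 - 3| = 0; 0 ≤ 2 — holds.
C2: |3 - 3| = 0, not 1 — does not hold.
C3: a1 = 9, a8 = 3; distinct — holds.
C4: a1 = 9 lies in [7, 12] — holds.
C5: 2a4 - 3a2 = 2(3) - 3(3) = -3 — holds.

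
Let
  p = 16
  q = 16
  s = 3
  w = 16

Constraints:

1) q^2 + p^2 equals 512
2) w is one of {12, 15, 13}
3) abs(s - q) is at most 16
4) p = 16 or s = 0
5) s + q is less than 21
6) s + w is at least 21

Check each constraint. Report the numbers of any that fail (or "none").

1) q^2 + p^2 = 16^2 + 16^2 = 256 + 256 = 512 — satisfied.
2) w = 16 is not in {12, 15, 13} — violated.
3) abs(3 - 16) = 13; 13 ≤ 16 — satisfied.
4) p = 16 = 16 (first disjunct) — satisfied.
5) s + q = 3 + 16 = 19; 19 < 21 — satisfied.
6) s + w = 3 + 16 = 19; 19 < 21, bound 21 not met — violated.

The assignment fails constraints 2 and 6.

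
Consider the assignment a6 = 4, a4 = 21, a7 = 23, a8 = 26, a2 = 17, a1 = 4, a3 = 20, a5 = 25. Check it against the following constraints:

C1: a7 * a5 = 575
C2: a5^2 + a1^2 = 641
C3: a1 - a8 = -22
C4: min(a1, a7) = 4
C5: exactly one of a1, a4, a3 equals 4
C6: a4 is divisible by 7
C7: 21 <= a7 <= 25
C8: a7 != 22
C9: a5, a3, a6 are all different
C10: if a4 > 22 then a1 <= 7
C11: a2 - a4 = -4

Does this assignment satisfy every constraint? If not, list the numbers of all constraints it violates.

All constraints are satisfied.

C1: a7 * a5 = 23 * 25 = 575  true
C2: a5^2 + a1^2 = 25^2 + 4^2 = 625 + 16 = 641  true
C3: a1 - a8 = 4 - 26 = -22  true
C4: min(4, 23) = 4  true
C5: a1=4, a4=21, a3=20; 1 of them equals 4  true
C6: 21 / 7 = 3, so 7 divides 21  true
C7: a7 = 23 lies in [21, 25]  true
C8: a7 = 23, and 23 ≠ 22  true
C9: values 25, 20, 4 are pairwise distinct  true
C10: a4 = 21, not > 22; antecedent false, conditional vacuously true  true
C11: a2 - a4 = 17 - 21 = -4  true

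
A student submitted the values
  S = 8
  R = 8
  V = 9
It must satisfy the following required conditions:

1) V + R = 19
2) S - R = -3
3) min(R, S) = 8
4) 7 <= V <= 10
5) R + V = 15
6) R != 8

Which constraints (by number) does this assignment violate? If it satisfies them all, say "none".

Constraints 1, 2, 5, 6 do not hold.

1) V + R = 9 + 8 = 17, not 19 — violated.
2) S - R = 8 - 8 = 0, not -3 — violated.
3) min(8, 8) = 8 — OK.
4) V = 9 lies in [7, 10] — OK.
5) R + V = 8 + 9 = 17, not 15 — violated.
6) R = 8, but 8 is required to differ — violated.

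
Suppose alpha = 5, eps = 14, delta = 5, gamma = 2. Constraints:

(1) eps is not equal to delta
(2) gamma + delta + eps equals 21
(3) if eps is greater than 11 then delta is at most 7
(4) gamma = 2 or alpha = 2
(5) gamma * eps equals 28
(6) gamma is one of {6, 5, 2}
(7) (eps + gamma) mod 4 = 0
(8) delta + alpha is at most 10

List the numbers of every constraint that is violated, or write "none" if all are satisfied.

(1) eps = 14, delta = 5; distinct — OK.
(2) gamma + delta + eps = 2 + 5 + 14 = 21 — OK.
(3) eps = 14 > 11, so we need delta ≤ 7; delta = 5 ≤ 7 — OK.
(4) gamma = 2 = 2 (first disjunct) — OK.
(5) gamma * eps = 2 * 14 = 28 — OK.
(6) gamma = 2 is in {6, 5, 2} — OK.
(7) eps + gamma = 16; 16 mod 4 = 0 — OK.
(8) delta + alpha = 5 + 5 = 10; 10 ≤ 10 — OK.

The assignment satisfies every constraint.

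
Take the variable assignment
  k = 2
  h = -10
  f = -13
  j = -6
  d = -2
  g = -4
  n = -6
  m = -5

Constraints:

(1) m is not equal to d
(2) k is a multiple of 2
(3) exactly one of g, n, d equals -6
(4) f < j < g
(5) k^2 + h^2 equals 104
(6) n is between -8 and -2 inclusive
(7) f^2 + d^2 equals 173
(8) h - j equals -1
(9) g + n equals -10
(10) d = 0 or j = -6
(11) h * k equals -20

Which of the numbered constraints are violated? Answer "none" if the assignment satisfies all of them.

(1) m = -5, d = -2; distinct  OK
(2) 2 / 2 = 1, so 2 divides 2  OK
(3) g=-4, n=-6, d=-2; 1 of them equals -6  OK
(4) values -13 < -6 < -4  OK
(5) k^2 + h^2 = 2^2 + (-10)^2 = 4 + 100 = 104  OK
(6) n = -6 lies in [-8, -2]  OK
(7) f^2 + d^2 = (-13)^2 + (-2)^2 = 169 + 4 = 173  OK
(8) h - j = -10 - (-6) = -4, not -1  FAIL
(9) g + n = -4 + (-6) = -10  OK
(10) d = -2 ≠ 0, but j = -6 = -6 (second disjunct)  OK
(11) h * k = -10 * 2 = -20  OK

No — constraint 8 is not satisfied.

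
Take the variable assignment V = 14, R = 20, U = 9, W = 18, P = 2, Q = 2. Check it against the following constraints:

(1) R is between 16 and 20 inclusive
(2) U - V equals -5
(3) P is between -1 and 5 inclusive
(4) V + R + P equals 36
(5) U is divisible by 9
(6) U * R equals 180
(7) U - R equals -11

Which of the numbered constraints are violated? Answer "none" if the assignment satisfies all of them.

(1) R = 20 lies in [16, 20]  true
(2) U - V = 9 - 14 = -5  true
(3) P = 2 lies in [-1, 5]  true
(4) V + R + P = 14 + 20 + 2 = 36  true
(5) 9 / 9 = 1, so 9 divides 9  true
(6) U * R = 9 * 20 = 180  true
(7) U - R = 9 - 20 = -11  true

All constraints are satisfied.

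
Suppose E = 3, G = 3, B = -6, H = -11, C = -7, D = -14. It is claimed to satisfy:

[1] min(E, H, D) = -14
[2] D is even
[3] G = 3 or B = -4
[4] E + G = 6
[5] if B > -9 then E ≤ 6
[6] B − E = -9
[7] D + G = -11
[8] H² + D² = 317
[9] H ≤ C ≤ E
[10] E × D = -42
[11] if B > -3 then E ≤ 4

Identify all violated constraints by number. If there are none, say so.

[1] min(3, -11, -14) = -14 — holds.
[2] D = -14 is even — holds.
[3] G = 3 = 3 (first disjunct) — holds.
[4] E + G = 3 + 3 = 6 — holds.
[5] B = -6 > -9, so we need E ≤ 6; E = 3 ≤ 6 — holds.
[6] B − E = -6 − 3 = -9 — holds.
[7] D + G = -14 + 3 = -11 — holds.
[8] H² + D² = (-11)² + (-14)² = 121 + 196 = 317 — holds.
[9] values -11 ≤ -7 ≤ 3 — holds.
[10] E × D = 3 × (-14) = -42 — holds.
[11] B = -6, not > -3; antecedent false, conditional vacuously true — holds.

The assignment satisfies every constraint.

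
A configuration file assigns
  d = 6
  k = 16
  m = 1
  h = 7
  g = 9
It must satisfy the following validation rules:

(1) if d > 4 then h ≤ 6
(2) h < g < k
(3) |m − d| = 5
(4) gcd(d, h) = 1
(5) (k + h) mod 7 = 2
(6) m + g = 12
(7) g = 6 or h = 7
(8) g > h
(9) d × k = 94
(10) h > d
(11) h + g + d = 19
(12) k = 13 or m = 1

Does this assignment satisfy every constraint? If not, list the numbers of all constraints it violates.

(1) d = 6 > 4, so we need h ≤ 6; but h = 7 > 6  ✘
(2) values 7 < 9 < 16  ✔
(3) |1 − 6| = 5  ✔
(4) gcd(6, 7) = 1  ✔
(5) k + h = 23; 23 mod 7 = 2  ✔
(6) m + g = 1 + 9 = 10, not 12  ✘
(7) g = 9 ≠ 6, but h = 7 = 7 (second disjunct)  ✔
(8) g = 9, h = 7; 9 > 7  ✔
(9) d × k = 6 × 16 = 96, not 94  ✘
(10) h = 7, d = 6; 7 > 6  ✔
(11) h + g + d = 7 + 9 + 6 = 22, not 19  ✘
(12) k = 16 ≠ 13, but m = 1 = 1 (second disjunct)  ✔

Violated: 1, 6, 9, 11.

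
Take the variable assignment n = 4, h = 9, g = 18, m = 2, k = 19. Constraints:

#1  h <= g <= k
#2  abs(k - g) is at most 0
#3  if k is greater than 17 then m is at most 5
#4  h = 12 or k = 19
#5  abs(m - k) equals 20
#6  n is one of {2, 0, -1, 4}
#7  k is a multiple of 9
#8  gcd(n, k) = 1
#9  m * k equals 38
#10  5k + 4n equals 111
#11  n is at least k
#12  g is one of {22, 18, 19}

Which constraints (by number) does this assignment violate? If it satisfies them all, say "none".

#1 values 9 <= 18 <= 19 — holds.
#2 abs(19 - 18) = 1; 1 > 0, exceeds bound 0 — fails.
#3 k = 19 > 17, so we need m ≤ 5; m = 2 ≤ 5 — holds.
#4 h = 9 ≠ 12, but k = 19 = 19 (second disjunct) — holds.
#5 abs(2 - 19) = 17, not 20 — fails.
#6 n = 4 is in {2, 0, -1, 4} — holds.
#7 19 = 9*2 + 1, so 9 does not divide 19 — fails.
#8 gcd(4, 19) = 1 — holds.
#9 m * k = 2 * 19 = 38 — holds.
#10 5k + 4n = 5(19) + 4(4) = 111 — holds.
#11 n = 4, k = 19; 4 < 19 (want ≥) — fails.
#12 g = 18 is in {22, 18, 19} — holds.

Violated: 2, 5, 7, 11.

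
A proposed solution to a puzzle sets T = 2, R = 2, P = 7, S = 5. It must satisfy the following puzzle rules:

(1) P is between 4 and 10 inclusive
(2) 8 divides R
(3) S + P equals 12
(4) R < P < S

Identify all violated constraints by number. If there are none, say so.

(1) P = 7 lies in [4, 10] — holds.
(2) 2 = 8*0 + 2, so 8 does not divide 2 — does not hold.
(3) S + P = 5 + 7 = 12 — holds.
(4) values 2, 7, 5; P = 7 is not < S = 5 — does not hold.

No — constraints 2, 4 are not satisfied.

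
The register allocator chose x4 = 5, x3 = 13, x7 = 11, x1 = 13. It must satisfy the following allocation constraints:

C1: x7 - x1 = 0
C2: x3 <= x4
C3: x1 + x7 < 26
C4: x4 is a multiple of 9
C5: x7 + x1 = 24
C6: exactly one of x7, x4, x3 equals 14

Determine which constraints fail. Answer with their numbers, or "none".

C1: x7 - x1 = 11 - 13 = -2, not 0 — fails.
C2: x3 = 13, x4 = 5; 13 > 5 (want ≤) — fails.
C3: x1 + x7 = 13 + 11 = 24; 24 < 26 — holds.
C4: 5 = 9*0 + 5, so 9 does not divide 5 — fails.
C5: x7 + x1 = 11 + 13 = 24 — holds.
C6: x7=11, x4=5, x3=13; 0 of them equal 14, not exactly one — fails.

Constraints 1, 2, 4, 6 do not hold.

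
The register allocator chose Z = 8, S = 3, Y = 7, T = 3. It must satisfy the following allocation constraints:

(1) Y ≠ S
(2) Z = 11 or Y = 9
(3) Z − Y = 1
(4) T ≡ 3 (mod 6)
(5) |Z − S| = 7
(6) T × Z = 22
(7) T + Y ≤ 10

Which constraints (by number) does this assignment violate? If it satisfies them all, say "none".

Constraints 2, 5, and 6 are violated.

(1) Y = 7, S = 3; distinct  ✔
(2) Z = 8 ≠ 11 and Y = 7 ≠ 9; both disjuncts false  ✘
(3) Z − Y = 8 − 7 = 1  ✔
(4) 3 mod 6 = 3  ✔
(5) |8 − 3| = 5, not 7  ✘
(6) T × Z = 3 × 8 = 24, not 22  ✘
(7) T + Y = 3 + 7 = 10; 10 ≤ 10  ✔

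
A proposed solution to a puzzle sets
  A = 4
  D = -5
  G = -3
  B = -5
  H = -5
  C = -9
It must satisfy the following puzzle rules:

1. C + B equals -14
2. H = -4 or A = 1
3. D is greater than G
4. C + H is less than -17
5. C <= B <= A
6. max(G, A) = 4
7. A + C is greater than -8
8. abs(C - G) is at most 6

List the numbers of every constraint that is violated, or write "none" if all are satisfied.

Constraints 2, 3, and 4 do not hold.

1. C + B = -9 + (-5) = -14  yes
2. H = -5 ≠ -4 and A = 4 ≠ 1; both disjuncts false  no
3. D = -5, G = -3; -5 ≤ -3 (want >)  no
4. C + H = -9 + (-5) = -14; -14 ≥ -17, bound -17 not met  no
5. values -9 <= -5 <= 4  yes
6. max(-3, 4) = 4  yes
7. A + C = 4 + (-9) = -5; -5 > -8  yes
8. abs(-9 - (-3)) = 6; 6 ≤ 6  yes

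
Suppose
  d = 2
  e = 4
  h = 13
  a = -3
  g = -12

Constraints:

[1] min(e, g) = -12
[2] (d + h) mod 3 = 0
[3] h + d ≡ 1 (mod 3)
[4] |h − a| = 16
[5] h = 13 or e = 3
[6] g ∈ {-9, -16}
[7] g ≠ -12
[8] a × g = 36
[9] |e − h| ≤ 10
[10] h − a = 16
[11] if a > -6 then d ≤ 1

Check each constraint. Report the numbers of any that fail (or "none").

[1] min(4, -12) = -12 — satisfied.
[2] d + h = 15; 15 mod 3 = 0 — satisfied.
[3] h + d = 15; 15 mod 3 = 0, not 1 — violated.
[4] |13 − (-3)| = 16 — satisfied.
[5] h = 13 = 13 (first disjunct) — satisfied.
[6] g = -12 is not in {-9, -16} — violated.
[7] g = -12, but -12 is required to differ — violated.
[8] a × g = -3 × (-12) = 36 — satisfied.
[9] |4 − 13| = 9; 9 ≤ 10 — satisfied.
[10] h − a = 13 − (-3) = 16 — satisfied.
[11] a = -3 > -6, so we need d ≤ 1; but d = 2 > 1 — violated.

Violated: 3, 6, 7, and 11.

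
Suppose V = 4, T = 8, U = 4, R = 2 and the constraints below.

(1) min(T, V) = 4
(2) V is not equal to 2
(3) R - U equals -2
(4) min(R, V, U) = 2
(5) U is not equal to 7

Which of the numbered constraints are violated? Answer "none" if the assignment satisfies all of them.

The assignment satisfies every constraint.

(1) min(8, 4) = 4 — OK.
(2) V = 4, and 4 ≠ 2 — OK.
(3) R - U = 2 - 4 = -2 — OK.
(4) min(2, 4, 4) = 2 — OK.
(5) U = 4, and 4 ≠ 7 — OK.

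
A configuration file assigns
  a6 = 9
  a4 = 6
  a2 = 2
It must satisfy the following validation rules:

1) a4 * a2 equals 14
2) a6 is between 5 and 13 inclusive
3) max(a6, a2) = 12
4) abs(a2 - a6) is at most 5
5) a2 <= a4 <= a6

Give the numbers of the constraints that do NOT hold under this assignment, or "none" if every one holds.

1) a4 * a2 = 6 * 2 = 12, not 14  fails
2) a6 = 9 lies in [5, 13]  holds
3) max(9, 2) = 9, not 12  fails
4) abs(2 - 9) = 7; 7 > 5, exceeds bound 5  fails
5) values 2 <= 6 <= 9  holds

Violated: 1, 3, and 4.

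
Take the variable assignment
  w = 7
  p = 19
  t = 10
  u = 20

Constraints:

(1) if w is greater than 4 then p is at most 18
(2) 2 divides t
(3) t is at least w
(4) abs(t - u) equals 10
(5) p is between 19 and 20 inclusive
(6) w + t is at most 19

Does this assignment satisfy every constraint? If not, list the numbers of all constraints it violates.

Constraint 1 does not hold.

(1) w = 7 > 4, so we need p ≤ 18; but p = 19 > 18 — does not hold.
(2) 10 / 2 = 5, so 2 divides 10 — holds.
(3) t = 10, w = 7; 10 ≥ 7 — holds.
(4) abs(10 - 20) = 10 — holds.
(5) p = 19 lies in [19, 20] — holds.
(6) w + t = 7 + 10 = 17; 17 ≤ 19 — holds.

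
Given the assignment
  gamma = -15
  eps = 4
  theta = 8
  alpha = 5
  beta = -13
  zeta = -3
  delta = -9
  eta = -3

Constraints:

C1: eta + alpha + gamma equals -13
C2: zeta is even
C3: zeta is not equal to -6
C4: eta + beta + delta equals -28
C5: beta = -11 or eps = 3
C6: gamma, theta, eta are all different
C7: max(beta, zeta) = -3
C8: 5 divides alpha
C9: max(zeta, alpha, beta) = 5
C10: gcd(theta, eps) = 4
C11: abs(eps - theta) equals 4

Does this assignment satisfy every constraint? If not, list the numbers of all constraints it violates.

C1: eta + alpha + gamma = -3 + 5 + (-15) = -13  true
C2: zeta = -3 is odd  false
C3: zeta = -3, and -3 ≠ -6  true
C4: eta + beta + delta = -3 + (-13) + (-9) = -25, not -28  false
C5: beta = -13 ≠ -11 and eps = 4 ≠ 3; both disjuncts false  false
C6: values -15, 8, -3 are pairwise distinct  true
C7: max(-13, -3) = -3  true
C8: 5 / 5 = 1, so 5 divides 5  true
C9: max(-3, 5, -13) = 5  true
C10: gcd(8, 4) = 4  true
C11: abs(4 - 8) = 4  true

Violated: 2, 4, and 5.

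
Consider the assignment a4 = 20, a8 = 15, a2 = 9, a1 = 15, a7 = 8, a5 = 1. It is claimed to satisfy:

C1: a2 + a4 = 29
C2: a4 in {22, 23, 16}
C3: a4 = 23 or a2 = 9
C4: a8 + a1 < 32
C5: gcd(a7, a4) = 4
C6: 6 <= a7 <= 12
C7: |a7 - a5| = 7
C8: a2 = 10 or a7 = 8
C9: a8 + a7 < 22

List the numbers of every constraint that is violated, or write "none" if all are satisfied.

C1: a2 + a4 = 9 + 20 = 29 — holds.
C2: a4 = 20 is not in {22, 23, 16} — fails.
C3: a4 = 20 ≠ 23, but a2 = 9 = 9 (second disjunct) — holds.
C4: a8 + a1 = 15 + 15 = 30; 30 < 32 — holds.
C5: gcd(8, 20) = 4 — holds.
C6: a7 = 8 lies in [6, 12] — holds.
C7: |8 - 1| = 7 — holds.
C8: a2 = 9 ≠ 10, but a7 = 8 = 8 (second disjunct) — holds.
C9: a8 + a7 = 15 + 8 = 23; 23 ≥ 22, bound 22 not met — fails.

Constraints 2 and 9 do not hold.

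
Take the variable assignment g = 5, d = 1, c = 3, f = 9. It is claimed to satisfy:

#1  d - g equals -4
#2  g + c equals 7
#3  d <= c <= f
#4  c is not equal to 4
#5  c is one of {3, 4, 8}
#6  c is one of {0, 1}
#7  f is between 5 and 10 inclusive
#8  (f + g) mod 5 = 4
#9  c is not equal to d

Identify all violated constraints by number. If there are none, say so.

#1 d - g = 1 - 5 = -4 — holds.
#2 g + c = 5 + 3 = 8, not 7 — fails.
#3 values 1 <= 3 <= 9 — holds.
#4 c = 3, and 3 ≠ 4 — holds.
#5 c = 3 is in {3, 4, 8} — holds.
#6 c = 3 is not in {0, 1} — fails.
#7 f = 9 lies in [5, 10] — holds.
#8 f + g = 14; 14 mod 5 = 4 — holds.
#9 c = 3, d = 1; distinct — holds.

Constraints 2 and 6 do not hold.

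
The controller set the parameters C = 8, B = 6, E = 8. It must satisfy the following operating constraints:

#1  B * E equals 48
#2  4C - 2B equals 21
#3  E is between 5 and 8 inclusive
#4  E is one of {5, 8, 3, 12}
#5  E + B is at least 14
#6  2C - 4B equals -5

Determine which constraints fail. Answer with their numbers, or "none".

#1 B * E = 6 * 8 = 48 — OK.
#2 4C - 2B = 4(8) - 2(6) = 20, not 21 — violated.
#3 E = 8 lies in [5, 8] — OK.
#4 E = 8 is in {5, 8, 3, 12} — OK.
#5 E + B = 8 + 6 = 14; 14 ≥ 14 — OK.
#6 2C - 4B = 2(8) - 4(6) = -8, not -5 — violated.

Constraints 2 and 6 do not hold.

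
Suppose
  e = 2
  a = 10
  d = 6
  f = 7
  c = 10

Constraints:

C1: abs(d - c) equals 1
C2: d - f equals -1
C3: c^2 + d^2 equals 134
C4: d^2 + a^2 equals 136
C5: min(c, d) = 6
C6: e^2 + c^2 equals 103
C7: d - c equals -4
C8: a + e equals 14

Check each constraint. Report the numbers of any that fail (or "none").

Constraints 1, 3, 6, and 8 are violated.

C1: abs(6 - 10) = 4, not 1  FAIL
C2: d - f = 6 - 7 = -1  OK
C3: c^2 + d^2 = 10^2 + 6^2 = 100 + 36 = 136, not 134  FAIL
C4: d^2 + a^2 = 6^2 + 10^2 = 36 + 100 = 136  OK
C5: min(10, 6) = 6  OK
C6: e^2 + c^2 = 2^2 + 10^2 = 4 + 100 = 104, not 103  FAIL
C7: d - c = 6 - 10 = -4  OK
C8: a + e = 10 + 2 = 12, not 14  FAIL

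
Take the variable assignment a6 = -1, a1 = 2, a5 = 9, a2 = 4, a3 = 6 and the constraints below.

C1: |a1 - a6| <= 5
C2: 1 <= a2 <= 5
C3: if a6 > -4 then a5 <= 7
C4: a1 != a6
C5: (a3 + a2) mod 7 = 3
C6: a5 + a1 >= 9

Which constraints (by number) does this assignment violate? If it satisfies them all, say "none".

C1: |2 - (-1)| = 3; 3 ≤ 5  ✔
C2: a2 = 4 lies in [1, 5]  ✔
C3: a6 = -1 > -4, so we need a5 ≤ 7; but a5 = 9 > 7  ✘
C4: a1 = 2, a6 = -1; distinct  ✔
C5: a3 + a2 = 10; 10 mod 7 = 3  ✔
C6: a5 + a1 = 9 + 2 = 11; 11 ≥ 9  ✔

No — constraint 3 is not satisfied.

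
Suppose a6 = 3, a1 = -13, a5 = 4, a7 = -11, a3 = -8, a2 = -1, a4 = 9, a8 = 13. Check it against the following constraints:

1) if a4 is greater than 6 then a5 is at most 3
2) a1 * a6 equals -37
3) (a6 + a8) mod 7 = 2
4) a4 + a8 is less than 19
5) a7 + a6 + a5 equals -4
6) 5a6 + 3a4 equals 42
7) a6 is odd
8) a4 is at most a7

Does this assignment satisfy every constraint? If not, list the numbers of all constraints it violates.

Constraints 1, 2, 4, 8 do not hold.

1) a4 = 9 > 6, so we need a5 ≤ 3; but a5 = 4 > 3 — violated.
2) a1 * a6 = -13 * 3 = -39, not -37 — violated.
3) a6 + a8 = 16; 16 mod 7 = 2 — satisfied.
4) a4 + a8 = 9 + 13 = 22; 22 ≥ 19, bound 19 not met — violated.
5) a7 + a6 + a5 = -11 + 3 + 4 = -4 — satisfied.
6) 5a6 + 3a4 = 5(3) + 3(9) = 42 — satisfied.
7) a6 = 3 is odd — satisfied.
8) a4 = 9, a7 = -11; 9 > -11 (want ≤) — violated.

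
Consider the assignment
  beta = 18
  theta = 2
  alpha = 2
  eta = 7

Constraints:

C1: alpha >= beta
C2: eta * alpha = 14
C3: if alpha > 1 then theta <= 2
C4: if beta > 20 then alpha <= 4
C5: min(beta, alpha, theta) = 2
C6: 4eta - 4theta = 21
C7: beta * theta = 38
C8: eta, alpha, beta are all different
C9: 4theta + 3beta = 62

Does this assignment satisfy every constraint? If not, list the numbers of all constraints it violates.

C1: alpha = 2, beta = 18; 2 < 18 (want ≥) — fails.
C2: eta * alpha = 7 * 2 = 14 — holds.
C3: alpha = 2 > 1, so we need theta ≤ 2; theta = 2 ≤ 2 — holds.
C4: beta = 18, not > 20; antecedent false, conditional vacuously true — holds.
C5: min(18, 2, 2) = 2 — holds.
C6: 4eta - 4theta = 4(7) - 4(2) = 20, not 21 — fails.
C7: beta * theta = 18 * 2 = 36, not 38 — fails.
C8: values 7, 2, 18 are pairwise distinct — holds.
C9: 4theta + 3beta = 4(2) + 3(18) = 62 — holds.

No — constraints 1, 6, 7 are not satisfied.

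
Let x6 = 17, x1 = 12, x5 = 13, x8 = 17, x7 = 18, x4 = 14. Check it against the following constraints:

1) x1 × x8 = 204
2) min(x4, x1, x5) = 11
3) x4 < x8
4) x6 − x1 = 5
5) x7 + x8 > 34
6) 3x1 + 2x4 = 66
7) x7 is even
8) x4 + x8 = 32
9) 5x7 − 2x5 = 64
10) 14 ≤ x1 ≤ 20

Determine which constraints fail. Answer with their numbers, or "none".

Constraints 2, 6, 8, and 10 do not hold.

1) x1 × x8 = 12 × 17 = 204  true
2) min(14, 12, 13) = 12, not 11  false
3) x4 = 14, x8 = 17; 14 < 17  true
4) x6 − x1 = 17 − 12 = 5  true
5) x7 + x8 = 18 + 17 = 35; 35 > 34  true
6) 3x1 + 2x4 = 3(12) + 2(14) = 64, not 66  false
7) x7 = 18 is even  true
8) x4 + x8 = 14 + 17 = 31, not 32  false
9) 5x7 − 2x5 = 5(18) − 2(13) = 64  true
10) x1 = 12 is outside [14, 20]  false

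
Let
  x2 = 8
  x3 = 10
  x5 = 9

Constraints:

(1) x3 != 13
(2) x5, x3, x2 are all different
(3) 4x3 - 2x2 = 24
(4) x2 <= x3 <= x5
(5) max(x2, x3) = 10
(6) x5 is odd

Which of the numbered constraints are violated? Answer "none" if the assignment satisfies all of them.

(1) x3 = 10, and 10 ≠ 13 — satisfied.
(2) values 9, 10, 8 are pairwise distinct — satisfied.
(3) 4x3 - 2x2 = 4(10) - 2(8) = 24 — satisfied.
(4) values 8, 10, 9; x3 = 10 is not <= x5 = 9 — violated.
(5) max(8, 10) = 10 — satisfied.
(6) x5 = 9 is odd — satisfied.

No — constraint 4 is not satisfied.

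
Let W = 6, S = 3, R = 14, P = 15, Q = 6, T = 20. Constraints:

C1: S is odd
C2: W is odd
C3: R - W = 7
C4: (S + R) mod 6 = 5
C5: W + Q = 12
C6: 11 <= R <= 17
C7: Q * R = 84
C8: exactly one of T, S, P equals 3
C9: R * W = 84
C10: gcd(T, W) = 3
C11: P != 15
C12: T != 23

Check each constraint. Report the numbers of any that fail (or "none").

C1: S = 3 is odd — OK.
C2: W = 6 is even — violated.
C3: R - W = 14 - 6 = 8, not 7 — violated.
C4: S + R = 17; 17 mod 6 = 5 — OK.
C5: W + Q = 6 + 6 = 12 — OK.
C6: R = 14 lies in [11, 17] — OK.
C7: Q * R = 6 * 14 = 84 — OK.
C8: T=20, S=3, P=15; 1 of them equals 3 — OK.
C9: R * W = 14 * 6 = 84 — OK.
C10: gcd(20, 6) = 2, not 3 — violated.
C11: P = 15, but 15 is required to differ — violated.
C12: T = 20, and 20 ≠ 23 — OK.

Constraints 2, 3, 10, and 11 are violated.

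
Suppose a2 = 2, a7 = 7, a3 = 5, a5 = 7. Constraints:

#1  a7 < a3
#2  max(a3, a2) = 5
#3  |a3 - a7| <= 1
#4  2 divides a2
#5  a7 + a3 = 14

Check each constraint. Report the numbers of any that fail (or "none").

Violated: 1, 3, 5.

#1 a7 = 7, a3 = 5; 7 ≥ 5 (want <)  ✘
#2 max(5, 2) = 5  ✔
#3 |5 - 7| = 2; 2 > 1, exceeds bound 1  ✘
#4 2 / 2 = 1, so 2 divides 2  ✔
#5 a7 + a3 = 7 + 5 = 12, not 14  ✘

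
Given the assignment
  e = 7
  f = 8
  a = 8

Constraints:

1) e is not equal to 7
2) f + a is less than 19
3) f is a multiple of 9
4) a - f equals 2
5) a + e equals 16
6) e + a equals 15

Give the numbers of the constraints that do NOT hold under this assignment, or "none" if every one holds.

1) e = 7, but 7 is required to differ — violated.
2) f + a = 8 + 8 = 16; 16 < 19 — OK.
3) 8 = 9*0 + 8, so 9 does not divide 8 — violated.
4) a - f = 8 - 8 = 0, not 2 — violated.
5) a + e = 8 + 7 = 15, not 16 — violated.
6) e + a = 7 + 8 = 15 — OK.

Constraints 1, 3, 4, and 5 do not hold.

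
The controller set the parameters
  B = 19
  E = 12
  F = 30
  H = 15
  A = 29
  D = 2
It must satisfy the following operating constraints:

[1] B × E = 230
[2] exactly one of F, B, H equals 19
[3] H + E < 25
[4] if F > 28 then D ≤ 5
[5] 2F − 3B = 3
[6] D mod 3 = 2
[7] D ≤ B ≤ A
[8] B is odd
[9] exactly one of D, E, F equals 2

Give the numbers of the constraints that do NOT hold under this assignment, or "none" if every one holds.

No — constraints 1 and 3 are not satisfied.

[1] B × E = 19 × 12 = 228, not 230  false
[2] F=30, B=19, H=15; 1 of them equals 19  true
[3] H + E = 15 + 12 = 27; 27 ≥ 25, bound 25 not met  false
[4] F = 30 > 28, so we need D ≤ 5; D = 2 ≤ 5  true
[5] 2F − 3B = 2(30) − 3(19) = 3  true
[6] 2 mod 3 = 2  true
[7] values 2 ≤ 19 ≤ 29  true
[8] B = 19 is odd  true
[9] D=2, E=12, F=30; 1 of them equals 2  true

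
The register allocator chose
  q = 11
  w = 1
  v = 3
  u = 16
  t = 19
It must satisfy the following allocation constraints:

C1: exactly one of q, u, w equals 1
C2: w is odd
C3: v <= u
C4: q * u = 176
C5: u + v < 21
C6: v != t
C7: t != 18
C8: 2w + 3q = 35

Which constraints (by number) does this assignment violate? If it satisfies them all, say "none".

All constraints are satisfied.

C1: q=11, u=16, w=1; 1 of them equals 1 — OK.
C2: w = 1 is odd — OK.
C3: v = 3, u = 16; 3 ≤ 16 — OK.
C4: q * u = 11 * 16 = 176 — OK.
C5: u + v = 16 + 3 = 19; 19 < 21 — OK.
C6: v = 3, t = 19; distinct — OK.
C7: t = 19, and 19 ≠ 18 — OK.
C8: 2w + 3q = 2(1) + 3(11) = 35 — OK.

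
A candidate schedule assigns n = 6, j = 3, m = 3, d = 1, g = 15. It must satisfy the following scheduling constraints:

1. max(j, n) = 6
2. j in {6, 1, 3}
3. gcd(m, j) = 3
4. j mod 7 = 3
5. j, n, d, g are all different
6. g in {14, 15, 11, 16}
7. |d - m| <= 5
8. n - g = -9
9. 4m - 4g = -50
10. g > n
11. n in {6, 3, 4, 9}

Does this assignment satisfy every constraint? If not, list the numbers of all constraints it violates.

No — constraint 9 is not satisfied.

1. max(3, 6) = 6 — OK.
2. j = 3 is in {6, 1, 3} — OK.
3. gcd(3, 3) = 3 — OK.
4. 3 mod 7 = 3 — OK.
5. values 3, 6, 1, 15 are pairwise distinct — OK.
6. g = 15 is in {14, 15, 11, 16} — OK.
7. |1 - 3| = 2; 2 ≤ 5 — OK.
8. n - g = 6 - 15 = -9 — OK.
9. 4m - 4g = 4(3) - 4(15) = -48, not -50 — violated.
10. g = 15, n = 6; 15 > 6 — OK.
11. n = 6 is in {6, 3, 4, 9} — OK.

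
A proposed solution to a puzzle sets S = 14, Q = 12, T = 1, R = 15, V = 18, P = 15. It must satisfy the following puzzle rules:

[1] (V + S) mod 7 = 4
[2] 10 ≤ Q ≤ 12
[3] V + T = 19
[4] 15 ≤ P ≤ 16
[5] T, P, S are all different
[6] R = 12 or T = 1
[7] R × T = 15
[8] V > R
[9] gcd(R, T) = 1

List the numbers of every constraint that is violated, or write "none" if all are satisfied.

[1] V + S = 32; 32 mod 7 = 4  OK
[2] Q = 12 lies in [10, 12]  OK
[3] V + T = 18 + 1 = 19  OK
[4] P = 15 lies in [15, 16]  OK
[5] values 1, 15, 14 are pairwise distinct  OK
[6] R = 15 ≠ 12, but T = 1 = 1 (second disjunct)  OK
[7] R × T = 15 × 1 = 15  OK
[8] V = 18, R = 15; 18 > 15  OK
[9] gcd(15, 1) = 1  OK

None — every constraint holds.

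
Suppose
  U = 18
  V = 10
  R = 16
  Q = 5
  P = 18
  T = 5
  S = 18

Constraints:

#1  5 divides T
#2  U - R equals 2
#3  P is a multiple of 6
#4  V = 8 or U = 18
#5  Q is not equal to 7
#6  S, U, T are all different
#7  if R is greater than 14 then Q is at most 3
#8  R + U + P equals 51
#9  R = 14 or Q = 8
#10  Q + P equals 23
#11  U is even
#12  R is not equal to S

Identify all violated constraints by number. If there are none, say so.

#1 5 / 5 = 1, so 5 divides 5 — OK.
#2 U - R = 18 - 16 = 2 — OK.
#3 18 / 6 = 3, so 6 divides 18 — OK.
#4 V = 10 ≠ 8, but U = 18 = 18 (second disjunct) — OK.
#5 Q = 5, and 5 ≠ 7 — OK.
#6 S = U = 18, not all different — violated.
#7 R = 16 > 14, so we need Q ≤ 3; but Q = 5 > 3 — violated.
#8 R + U + P = 16 + 18 + 18 = 52, not 51 — violated.
#9 R = 16 ≠ 14 and Q = 5 ≠ 8; both disjuncts false — violated.
#10 Q + P = 5 + 18 = 23 — OK.
#11 U = 18 is even — OK.
#12 R = 16, S = 18; distinct — OK.

Constraints 6, 7, 8, 9 do not hold.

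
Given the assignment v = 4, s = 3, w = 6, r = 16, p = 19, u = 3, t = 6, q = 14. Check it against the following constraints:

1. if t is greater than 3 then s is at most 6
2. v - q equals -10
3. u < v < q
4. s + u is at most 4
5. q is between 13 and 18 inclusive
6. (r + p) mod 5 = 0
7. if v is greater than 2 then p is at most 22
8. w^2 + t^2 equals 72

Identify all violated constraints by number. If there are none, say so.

1. t = 6 > 3, so we need s ≤ 6; s = 3 ≤ 6  ✓
2. v - q = 4 - 14 = -10  ✓
3. values 3 < 4 < 14  ✓
4. s + u = 3 + 3 = 6; 6 > 4, bound 4 not met  ✗
5. q = 14 lies in [13, 18]  ✓
6. r + p = 35; 35 mod 5 = 0  ✓
7. v = 4 > 2, so we need p ≤ 22; p = 19 ≤ 22  ✓
8. w^2 + t^2 = 6^2 + 6^2 = 36 + 36 = 72  ✓

Constraint 4 does not hold.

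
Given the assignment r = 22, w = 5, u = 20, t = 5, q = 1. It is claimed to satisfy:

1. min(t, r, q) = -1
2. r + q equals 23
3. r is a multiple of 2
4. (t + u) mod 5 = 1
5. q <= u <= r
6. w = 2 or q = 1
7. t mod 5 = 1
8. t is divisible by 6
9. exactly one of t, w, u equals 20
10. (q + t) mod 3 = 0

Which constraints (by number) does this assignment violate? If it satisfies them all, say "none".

1. min(5, 22, 1) = 1, not -1 — violated.
2. r + q = 22 + 1 = 23 — OK.
3. 22 / 2 = 11, so 2 divides 22 — OK.
4. t + u = 25; 25 mod 5 = 0, not 1 — violated.
5. values 1 <= 20 <= 22 — OK.
6. w = 5 ≠ 2, but q = 1 = 1 (second disjunct) — OK.
7. 5 mod 5 = 0, not 1 — violated.
8. 5 = 6*0 + 5, so 6 does not divide 5 — violated.
9. t=5, w=5, u=20; 1 of them equals 20 — OK.
10. q + t = 6; 6 mod 3 = 0 — OK.

Constraints 1, 4, 7, and 8 do not hold.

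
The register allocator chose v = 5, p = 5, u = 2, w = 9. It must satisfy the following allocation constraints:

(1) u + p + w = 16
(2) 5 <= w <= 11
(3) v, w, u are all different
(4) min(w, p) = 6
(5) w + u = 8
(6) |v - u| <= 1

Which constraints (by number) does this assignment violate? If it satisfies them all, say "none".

(1) u + p + w = 2 + 5 + 9 = 16  ✔
(2) w = 9 lies in [5, 11]  ✔
(3) values 5, 9, 2 are pairwise distinct  ✔
(4) min(9, 5) = 5, not 6  ✘
(5) w + u = 9 + 2 = 11, not 8  ✘
(6) |5 - 2| = 3; 3 > 1, exceeds bound 1  ✘

Constraints 4, 5, and 6 do not hold.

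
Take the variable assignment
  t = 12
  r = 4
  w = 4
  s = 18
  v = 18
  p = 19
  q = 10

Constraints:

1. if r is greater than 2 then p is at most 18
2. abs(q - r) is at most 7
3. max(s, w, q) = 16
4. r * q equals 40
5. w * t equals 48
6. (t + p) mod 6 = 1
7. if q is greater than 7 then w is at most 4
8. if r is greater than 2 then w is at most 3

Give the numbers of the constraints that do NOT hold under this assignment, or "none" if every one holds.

The assignment fails constraints 1, 3, and 8.

1. r = 4 > 2, so we need p ≤ 18; but p = 19 > 18 — does not hold.
2. abs(10 - 4) = 6; 6 ≤ 7 — holds.
3. max(18, 4, 10) = 18, not 16 — does not hold.
4. r * q = 4 * 10 = 40 — holds.
5. w * t = 4 * 12 = 48 — holds.
6. t + p = 31; 31 mod 6 = 1 — holds.
7. q = 10 > 7, so we need w ≤ 4; w = 4 ≤ 4 — holds.
8. r = 4 > 2, so we need w ≤ 3; but w = 4 > 3 — does not hold.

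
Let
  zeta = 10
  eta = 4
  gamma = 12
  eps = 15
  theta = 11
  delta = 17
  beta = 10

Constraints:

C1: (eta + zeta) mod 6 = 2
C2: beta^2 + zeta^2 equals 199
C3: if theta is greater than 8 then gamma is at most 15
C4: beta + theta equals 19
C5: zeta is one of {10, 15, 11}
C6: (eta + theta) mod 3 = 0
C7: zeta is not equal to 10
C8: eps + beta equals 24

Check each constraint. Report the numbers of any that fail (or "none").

Constraints 2, 4, 7, 8 do not hold.

C1: eta + zeta = 14; 14 mod 6 = 2 — holds.
C2: beta^2 + zeta^2 = 10^2 + 10^2 = 100 + 100 = 200, not 199 — does not hold.
C3: theta = 11 > 8, so we need gamma ≤ 15; gamma = 12 ≤ 15 — holds.
C4: beta + theta = 10 + 11 = 21, not 19 — does not hold.
C5: zeta = 10 is in {10, 15, 11} — holds.
C6: eta + theta = 15; 15 mod 3 = 0 — holds.
C7: zeta = 10, but 10 is required to differ — does not hold.
C8: eps + beta = 15 + 10 = 25, not 24 — does not hold.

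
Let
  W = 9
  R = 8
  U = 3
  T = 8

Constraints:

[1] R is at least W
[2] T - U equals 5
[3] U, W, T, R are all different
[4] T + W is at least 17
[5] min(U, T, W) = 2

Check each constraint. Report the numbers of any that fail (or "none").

Constraints 1, 3, and 5 do not hold.

[1] R = 8, W = 9; 8 < 9 (want ≥)  fails
[2] T - U = 8 - 3 = 5  holds
[3] T = R = 8, not all different  fails
[4] T + W = 8 + 9 = 17; 17 ≥ 17  holds
[5] min(3, 8, 9) = 3, not 2  fails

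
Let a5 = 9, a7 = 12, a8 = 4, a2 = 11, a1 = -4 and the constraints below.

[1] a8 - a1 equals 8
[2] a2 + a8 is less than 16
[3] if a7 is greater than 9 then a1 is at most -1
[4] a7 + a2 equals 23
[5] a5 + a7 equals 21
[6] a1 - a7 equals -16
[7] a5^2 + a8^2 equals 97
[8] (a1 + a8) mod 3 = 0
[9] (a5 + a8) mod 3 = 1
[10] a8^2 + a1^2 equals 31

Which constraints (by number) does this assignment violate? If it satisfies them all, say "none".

No — constraint 10 is not satisfied.

[1] a8 - a1 = 4 - (-4) = 8  ✓
[2] a2 + a8 = 11 + 4 = 15; 15 < 16  ✓
[3] a7 = 12 > 9, so we need a1 ≤ -1; a1 = -4 ≤ -1  ✓
[4] a7 + a2 = 12 + 11 = 23  ✓
[5] a5 + a7 = 9 + 12 = 21  ✓
[6] a1 - a7 = -4 - 12 = -16  ✓
[7] a5^2 + a8^2 = 9^2 + 4^2 = 81 + 16 = 97  ✓
[8] a1 + a8 = 0; 0 mod 3 = 0  ✓
[9] a5 + a8 = 13; 13 mod 3 = 1  ✓
[10] a8^2 + a1^2 = 4^2 + (-4)^2 = 16 + 16 = 32, not 31  ✗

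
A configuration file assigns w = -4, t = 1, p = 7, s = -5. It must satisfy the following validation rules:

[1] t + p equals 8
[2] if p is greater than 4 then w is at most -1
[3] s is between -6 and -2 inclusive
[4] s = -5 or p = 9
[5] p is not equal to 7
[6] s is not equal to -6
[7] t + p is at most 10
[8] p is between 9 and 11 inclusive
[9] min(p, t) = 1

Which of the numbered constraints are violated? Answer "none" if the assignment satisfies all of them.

No — constraints 5 and 8 are not satisfied.

[1] t + p = 1 + 7 = 8 — satisfied.
[2] p = 7 > 4, so we need w ≤ -1; w = -4 ≤ -1 — satisfied.
[3] s = -5 lies in [-6, -2] — satisfied.
[4] s = -5 = -5 (first disjunct) — satisfied.
[5] p = 7, but 7 is required to differ — violated.
[6] s = -5, and -5 ≠ -6 — satisfied.
[7] t + p = 1 + 7 = 8; 8 ≤ 10 — satisfied.
[8] p = 7 is outside [9, 11] — violated.
[9] min(7, 1) = 1 — satisfied.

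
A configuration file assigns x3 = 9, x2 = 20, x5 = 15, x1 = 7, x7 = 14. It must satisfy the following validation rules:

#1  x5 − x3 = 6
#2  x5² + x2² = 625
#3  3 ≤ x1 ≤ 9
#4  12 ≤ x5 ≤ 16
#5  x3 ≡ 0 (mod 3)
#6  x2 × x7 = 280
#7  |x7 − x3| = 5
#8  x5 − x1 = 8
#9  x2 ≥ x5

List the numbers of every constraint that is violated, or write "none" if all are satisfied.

The assignment satisfies every constraint.

#1 x5 − x3 = 15 − 9 = 6  holds
#2 x5² + x2² = 15² + 20² = 225 + 400 = 625  holds
#3 x1 = 7 lies in [3, 9]  holds
#4 x5 = 15 lies in [12, 16]  holds
#5 9 mod 3 = 0  holds
#6 x2 × x7 = 20 × 14 = 280  holds
#7 |14 − 9| = 5  holds
#8 x5 − x1 = 15 − 7 = 8  holds
#9 x2 = 20, x5 = 15; 20 ≥ 15  holds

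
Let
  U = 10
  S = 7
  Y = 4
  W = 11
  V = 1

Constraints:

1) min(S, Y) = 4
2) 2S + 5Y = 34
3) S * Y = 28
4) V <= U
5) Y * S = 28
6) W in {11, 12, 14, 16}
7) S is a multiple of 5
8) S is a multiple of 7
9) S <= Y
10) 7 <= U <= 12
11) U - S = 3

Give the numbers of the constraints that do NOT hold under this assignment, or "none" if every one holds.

1) min(7, 4) = 4 — satisfied.
2) 2S + 5Y = 2(7) + 5(4) = 34 — satisfied.
3) S * Y = 7 * 4 = 28 — satisfied.
4) V = 1, U = 10; 1 ≤ 10 — satisfied.
5) Y * S = 4 * 7 = 28 — satisfied.
6) W = 11 is in {11, 12, 14, 16} — satisfied.
7) 7 = 5*1 + 2, so 5 does not divide 7 — violated.
8) 7 / 7 = 1, so 7 divides 7 — satisfied.
9) S = 7, Y = 4; 7 > 4 (want ≤) — violated.
10) U = 10 lies in [7, 12] — satisfied.
11) U - S = 10 - 7 = 3 — satisfied.

Violated: 7 and 9.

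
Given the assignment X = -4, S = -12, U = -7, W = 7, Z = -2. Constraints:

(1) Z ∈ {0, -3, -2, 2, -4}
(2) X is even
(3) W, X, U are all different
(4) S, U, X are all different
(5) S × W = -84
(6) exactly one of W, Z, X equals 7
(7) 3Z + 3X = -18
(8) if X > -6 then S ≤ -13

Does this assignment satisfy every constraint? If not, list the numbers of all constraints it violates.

Constraint 8 does not hold.

(1) Z = -2 is in {0, -3, -2, 2, -4}  ✔
(2) X = -4 is even  ✔
(3) values 7, -4, -7 are pairwise distinct  ✔
(4) values -12, -7, -4 are pairwise distinct  ✔
(5) S × W = -12 × 7 = -84  ✔
(6) W=7, Z=-2, X=-4; 1 of them equals 7  ✔
(7) 3Z + 3X = 3(-2) + 3(-4) = -18  ✔
(8) X = -4 > -6, so we need S ≤ -13; but S = -12 > -13  ✘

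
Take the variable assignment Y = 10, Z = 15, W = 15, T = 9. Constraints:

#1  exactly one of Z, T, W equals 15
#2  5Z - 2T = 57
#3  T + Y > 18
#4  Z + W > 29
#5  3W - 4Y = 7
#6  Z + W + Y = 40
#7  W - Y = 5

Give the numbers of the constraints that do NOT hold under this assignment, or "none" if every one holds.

#1 Z=15, T=9, W=15; 2 of them equal 15, not exactly one — does not hold.
#2 5Z - 2T = 5(15) - 2(9) = 57 — holds.
#3 T + Y = 9 + 10 = 19; 19 > 18 — holds.
#4 Z + W = 15 + 15 = 30; 30 > 29 — holds.
#5 3W - 4Y = 3(15) - 4(10) = 5, not 7 — does not hold.
#6 Z + W + Y = 15 + 15 + 10 = 40 — holds.
#7 W - Y = 15 - 10 = 5 — holds.

Violated: 1, 5.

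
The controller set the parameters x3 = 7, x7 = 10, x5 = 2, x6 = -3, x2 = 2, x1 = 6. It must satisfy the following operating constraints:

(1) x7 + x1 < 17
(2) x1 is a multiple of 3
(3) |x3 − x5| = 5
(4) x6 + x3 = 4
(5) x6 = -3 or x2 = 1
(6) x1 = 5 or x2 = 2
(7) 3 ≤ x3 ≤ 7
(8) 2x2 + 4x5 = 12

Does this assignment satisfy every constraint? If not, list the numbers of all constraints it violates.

All constraints are satisfied.

(1) x7 + x1 = 10 + 6 = 16; 16 < 17  true
(2) 6 / 3 = 2, so 3 divides 6  true
(3) |7 − 2| = 5  true
(4) x6 + x3 = -3 + 7 = 4  true
(5) x6 = -3 = -3 (first disjunct)  true
(6) x1 = 6 ≠ 5, but x2 = 2 = 2 (second disjunct)  true
(7) x3 = 7 lies in [3, 7]  true
(8) 2x2 + 4x5 = 2(2) + 4(2) = 12  true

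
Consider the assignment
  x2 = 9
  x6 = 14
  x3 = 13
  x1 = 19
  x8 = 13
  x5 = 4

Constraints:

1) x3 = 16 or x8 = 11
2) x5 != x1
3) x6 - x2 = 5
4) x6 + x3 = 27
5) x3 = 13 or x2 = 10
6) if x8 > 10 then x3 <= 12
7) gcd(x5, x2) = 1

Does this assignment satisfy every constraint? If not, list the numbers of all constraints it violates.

No — constraints 1, 6 are not satisfied.

1) x3 = 13 ≠ 16 and x8 = 13 ≠ 11; both disjuncts false — does not hold.
2) x5 = 4, x1 = 19; distinct — holds.
3) x6 - x2 = 14 - 9 = 5 — holds.
4) x6 + x3 = 14 + 13 = 27 — holds.
5) x3 = 13 = 13 (first disjunct) — holds.
6) x8 = 13 > 10, so we need x3 ≤ 12; but x3 = 13 > 12 — does not hold.
7) gcd(4, 9) = 1 — holds.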